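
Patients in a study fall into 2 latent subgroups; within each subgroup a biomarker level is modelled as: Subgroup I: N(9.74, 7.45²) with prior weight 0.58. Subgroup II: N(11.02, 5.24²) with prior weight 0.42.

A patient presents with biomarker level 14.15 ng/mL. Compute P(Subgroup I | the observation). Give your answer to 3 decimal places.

0.494

P(component k | x) = π_k·f_k(x) / marginal(x), where marginal(x) = Σ_j π_j·f_j(x).
Component likelihoods at x = 14.15 ng/mL:
  L_I = (1/(7.45·√(2π)))·exp(−(14.15−9.74)²/(2·7.45²)) = 0.053549·exp(-0.17520) = 0.0449433
  L_II = (1/(5.24·√(2π)))·exp(−(14.15−11.02)²/(2·5.24²)) = 0.076134·exp(-0.17840) = 0.0636943
Weight by the priors:
  π_I·L_I = 0.58 × 0.0449433 = 0.0260671
  π_II·L_II = 0.42 × 0.0636943 = 0.0267516
Marginal: 0.0260671 + 0.0267516 = 0.0528187
P(Subgroup I | data) = 0.0260671 / 0.0528187 ≈ 0.494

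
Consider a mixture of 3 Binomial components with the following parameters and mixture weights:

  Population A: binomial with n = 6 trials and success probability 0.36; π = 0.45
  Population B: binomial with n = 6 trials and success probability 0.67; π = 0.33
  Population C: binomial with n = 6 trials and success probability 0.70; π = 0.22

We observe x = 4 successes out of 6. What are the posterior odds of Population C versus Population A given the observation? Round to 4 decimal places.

1.5356

Since P(k|x) ∝ π_k f_k(x), the posterior odds are π_i f_i(x) / (π_j f_j(x)).
Binomial probabilities:
  f_A = 0.103196
  f_B = 0.329169
  f_C = 0.324135
0.0713097 / 0.046438 ≈ 1.5356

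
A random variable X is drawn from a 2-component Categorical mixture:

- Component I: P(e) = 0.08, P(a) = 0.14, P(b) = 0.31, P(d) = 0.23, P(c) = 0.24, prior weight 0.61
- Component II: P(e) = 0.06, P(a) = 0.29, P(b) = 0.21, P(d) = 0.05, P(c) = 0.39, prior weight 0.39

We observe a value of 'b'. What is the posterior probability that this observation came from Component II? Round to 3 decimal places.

The responsibility of component k is w_k f_k(x) divided by Σ_j w_j f_j(x).
Component likelihoods at x = 'b':
  f_I = P(b | comp) = 0.31
  f_II = P(b | comp) = 0.21
Unnormalised posteriors:
  w_I·f_I = 0.61 × 0.31 = 0.1891
  w_II·f_II = 0.39 × 0.21 = 0.0819
Sum: 0.1891 + 0.0819 = 0.271
Responsibility of Component II: 0.0819 / 0.271 ≈ 0.302

0.302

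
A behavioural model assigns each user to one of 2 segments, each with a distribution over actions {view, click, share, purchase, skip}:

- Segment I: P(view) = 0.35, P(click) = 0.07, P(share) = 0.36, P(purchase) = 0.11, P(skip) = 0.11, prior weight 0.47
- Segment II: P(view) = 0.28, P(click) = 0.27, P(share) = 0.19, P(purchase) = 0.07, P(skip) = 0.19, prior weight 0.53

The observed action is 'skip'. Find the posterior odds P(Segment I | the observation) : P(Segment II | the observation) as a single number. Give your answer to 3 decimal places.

0.513

Only the two components matter; the odds are (π_i f_i(x)) / (π_j f_j(x)).
Component likelihoods at x = 'skip':
  L_I = P(skip | comp) = 0.11
  L_II = P(skip | comp) = 0.19
Odds = (0.47/0.53) × (0.11/0.19) = 0.886792 × 0.578947 ≈ 0.513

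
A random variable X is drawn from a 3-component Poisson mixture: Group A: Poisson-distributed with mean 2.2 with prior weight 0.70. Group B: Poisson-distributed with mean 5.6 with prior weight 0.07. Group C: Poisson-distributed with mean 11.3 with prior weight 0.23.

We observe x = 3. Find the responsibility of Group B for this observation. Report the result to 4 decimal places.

0.0519

Apply Bayes' rule: the posterior for each component is proportional to its prior times its likelihood at x.
Component likelihoods at x = 3:
  p_A = 0.196639
  p_B = 0.108234
  p_C = 0.00297548
Prior × likelihood for each component:
  w_A·p_A = 0.70 × 0.196639 = 0.137647
  w_B·p_B = 0.07 × 0.108234 = 0.00757638
  w_C·p_C = 0.23 × 0.00297548 = 0.000684359
Sum: 0.137647 + 0.00757638 + 0.000684359 = 0.145908
So the posterior for Group B is 0.00757638 / 0.145908 ≈ 0.0519.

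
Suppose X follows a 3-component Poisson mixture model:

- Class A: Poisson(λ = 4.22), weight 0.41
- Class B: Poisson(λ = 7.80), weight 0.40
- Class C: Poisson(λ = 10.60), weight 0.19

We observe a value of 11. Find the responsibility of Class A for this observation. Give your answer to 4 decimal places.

The responsibility of component k is w_k f_k(x) divided by Σ_j w_j f_j(x).
Poisson probabilities:
  p_A = 0.00278329
  p_B = 0.0667403
  p_C = 0.118492
Multiply by the mixture weights:
  w_A·p_A = 0.41 × 0.00278329 = 0.00114115
  w_B·p_B = 0.40 × 0.0667403 = 0.0266961
  w_C·p_C = 0.19 × 0.118492 = 0.0225134
Denominator: 0.00114115 + 0.0266961 + 0.0225134 = 0.0503506
So the posterior for Class A is 0.00114115 / 0.0503506 ≈ 0.0227.

0.0227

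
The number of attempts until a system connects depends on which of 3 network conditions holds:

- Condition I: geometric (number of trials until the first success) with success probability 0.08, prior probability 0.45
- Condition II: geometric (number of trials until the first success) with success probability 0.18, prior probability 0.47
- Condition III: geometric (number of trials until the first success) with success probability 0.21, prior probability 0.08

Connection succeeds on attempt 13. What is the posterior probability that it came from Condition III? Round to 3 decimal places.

P(component k | x) = P(Z=k)·f_k(x) / marginal(x), where marginal(x) = Σ_j P(Z=j)·f_j(x).
Geometric probabilities:
  L_I = 0.0294133
  L_II = 0.0166356
  L_III = 0.0124092
Multiply by the mixture weights:
  P(Z=I)·L_I = 0.45 × 0.0294133 = 0.013236
  P(Z=II)·L_II = 0.47 × 0.0166356 = 0.00781874
  P(Z=III)·L_III = 0.08 × 0.0124092 = 0.000992737
Sum: 0.013236 + 0.00781874 + 0.000992737 = 0.0220475
P(Condition III | x) ≈ 0.045

0.045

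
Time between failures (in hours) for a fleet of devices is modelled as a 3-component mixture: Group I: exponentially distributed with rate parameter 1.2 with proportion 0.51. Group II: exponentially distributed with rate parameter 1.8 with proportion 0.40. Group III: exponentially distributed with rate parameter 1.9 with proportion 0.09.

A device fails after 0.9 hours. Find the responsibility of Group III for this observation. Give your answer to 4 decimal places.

Apply Bayes' rule: the posterior for each component is proportional to its prior times its likelihood at x.
Exponential densities:
  f_I = 1.2·e^(−1.2·0.9) = 1.2·e^(−1.0800) = 0.407515
  f_II = 1.8·e^(−1.8·0.9) = 1.8·e^(−1.6200) = 0.356218
  f_III = 1.9·e^(−1.9·0.9) = 1.9·e^(−1.7100) = 0.343645
Unnormalised posteriors:
  w_I·f_I = 0.51 × 0.407515 = 0.207832
  w_II·f_II = 0.40 × 0.356218 = 0.142487
  w_III·f_III = 0.09 × 0.343645 = 0.0309281
Sum: 0.207832 + 0.142487 + 0.0309281 = 0.381248
P(Group III | the observation) = 0.0309281 / 0.381248 ≈ 0.0811

0.0811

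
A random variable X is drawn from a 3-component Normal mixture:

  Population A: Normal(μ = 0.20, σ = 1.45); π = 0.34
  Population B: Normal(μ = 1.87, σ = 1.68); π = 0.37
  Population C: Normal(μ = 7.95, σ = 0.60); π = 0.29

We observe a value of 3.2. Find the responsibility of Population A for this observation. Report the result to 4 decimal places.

Posterior ∝ prior × likelihood, so P(k | x) ∝ π_k f_k(x); normalise over all components.
Component likelihoods at x = 3.2:
  p_A = (1/(1.45·√(2π)))·exp(−(3.2−0.20)²/(2·1.45²)) = 0.275133·exp(-2.14031) = 0.0323607
  p_B = (1/(1.68·√(2π)))·exp(−(3.2−1.87)²/(2·1.68²)) = 0.237466·exp(-0.31337) = 0.173583
  p_C = (1/(0.60·√(2π)))·exp(−(3.2−7.95)²/(2·0.60²)) = 0.664904·exp(-31.33681) = 1.6344e-14
Unnormalised posteriors:
  π_A·p_A = 0.34 × 0.0323607 = 0.0110026
  π_B·p_B = 0.37 × 0.173583 = 0.0642256
  π_C·p_C = 0.29 × 1.6344e-14 = 4.73975e-15
Marginal: 0.0110026 + 0.0642256 + 4.73975e-15 = 0.0752283
P(Population A | x) = 0.0110026 / 0.0752283 ≈ 0.1463

0.1463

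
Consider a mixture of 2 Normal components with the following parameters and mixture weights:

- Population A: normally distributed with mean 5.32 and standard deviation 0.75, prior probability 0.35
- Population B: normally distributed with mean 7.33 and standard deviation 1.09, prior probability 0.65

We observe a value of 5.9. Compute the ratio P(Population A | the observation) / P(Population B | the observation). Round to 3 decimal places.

1.372

Only the two components matter; the odds are (π_i f_i(x)) / (π_j f_j(x)).
Component likelihoods at x = 5.9:
  f_A = (1/(0.75·√(2π)))·exp(−(5.9−5.32)²/(2·0.75²)) = 0.531923·exp(-0.29902) = 0.394444
  f_B = (1/(1.09·√(2π)))·exp(−(5.9−7.33)²/(2·1.09²)) = 0.366002·exp(-0.86058) = 0.154789
Posterior odds = (π_A·f_A) / (π_B·f_B) = (0.35·0.394444) / (0.65·0.154789) = 0.138055 / 0.100613 ≈ 1.372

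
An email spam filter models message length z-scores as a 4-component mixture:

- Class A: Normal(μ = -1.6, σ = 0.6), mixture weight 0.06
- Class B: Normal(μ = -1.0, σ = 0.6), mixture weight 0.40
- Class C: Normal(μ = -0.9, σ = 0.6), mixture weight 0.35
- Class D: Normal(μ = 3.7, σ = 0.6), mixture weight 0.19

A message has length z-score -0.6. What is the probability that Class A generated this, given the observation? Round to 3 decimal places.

By Bayes' theorem, P(k | x) = P(Z=k) f_k(x) / Σ_j P(Z=j) f_j(x).
Component likelihoods at x = -0.6:
  f_A = 0.165795
  f_B = 0.532413
  f_C = 0.586776
  f_D = 4.67558e-12
Multiply by the mixture weights:
  P(Z=A)·f_A = 0.06 × 0.165795 = 0.00994771
  P(Z=B)·f_B = 0.40 × 0.532413 = 0.212965
  P(Z=C)·f_C = 0.35 × 0.586776 = 0.205371
  P(Z=D)·f_D = 0.19 × 4.67558e-12 = 8.8836e-13
Normaliser: 0.00994771 + 0.212965 + 0.205371 + 8.8836e-13 = 0.428284
P(Class A | -0.6) ≈ 0.023

0.023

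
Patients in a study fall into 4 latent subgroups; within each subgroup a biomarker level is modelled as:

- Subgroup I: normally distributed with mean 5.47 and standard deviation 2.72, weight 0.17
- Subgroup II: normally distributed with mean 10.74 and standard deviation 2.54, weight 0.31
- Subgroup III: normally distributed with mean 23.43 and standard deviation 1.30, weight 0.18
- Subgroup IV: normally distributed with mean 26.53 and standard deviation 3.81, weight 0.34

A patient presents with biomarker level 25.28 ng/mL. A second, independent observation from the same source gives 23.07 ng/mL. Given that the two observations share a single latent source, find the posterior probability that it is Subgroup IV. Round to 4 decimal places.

Posterior ∝ prior × likelihood, so P(k | x) ∝ π_k f_k(x); normalise over all components.
Since both observations come from the same component, the likelihood for component k is f_k(x₁)·f_k(x₂).
  f_I = [(1/(2.72·√(2π)))·exp(−(25.28−5.47)²/(2·2.72²)) = 0.146670·exp(-26.52169) = 4.44753e-13] × [1.18771e-10] = 5.28236e-23
  f_II = [(1/(2.54·√(2π)))·exp(−(25.28−10.74)²/(2·2.54²)) = 0.157064·exp(-16.38443) = 1.20339e-08] × [1.19979e-06] = 1.44382e-14
  f_III = [(1/(1.30·√(2π)))·exp(−(25.28−23.43)²/(2·1.30²)) = 0.306879·exp(-1.01257) = 0.111484] × [0.295335] = 0.032925
  f_IV = [(1/(3.81·√(2π)))·exp(−(25.28−26.53)²/(2·3.81²)) = 0.104709·exp(-0.05382) = 0.0992228] × [0.0693268] = 0.0068788
Prior × likelihood for each component:
  π_I·f_I = 0.17 × 5.28236e-23 = 8.98001e-24
  π_II·f_II = 0.31 × 1.44382e-14 = 4.47584e-15
  π_III·f_III = 0.18 × 0.032925 = 0.0059265
  π_IV·f_IV = 0.34 × 0.0068788 = 0.00233879
Sum: 8.98001e-24 + 4.47584e-15 + 0.0059265 + 0.00233879 = 0.00826529
Responsibility of Subgroup IV: 0.00233879 / 0.00826529 ≈ 0.2830

0.2830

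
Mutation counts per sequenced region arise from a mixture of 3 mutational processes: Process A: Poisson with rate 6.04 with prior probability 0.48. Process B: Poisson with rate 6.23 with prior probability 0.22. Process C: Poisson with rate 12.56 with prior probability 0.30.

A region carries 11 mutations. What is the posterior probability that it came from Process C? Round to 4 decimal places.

By Bayes' theorem, P(k | x) = π_k f_k(x) / Σ_j π_j f_j(x).
Evaluate each component's likelihood at the observed value:
  p_A = e^(−6.04)·6.04^11/11! = 0.0232869
  p_B = e^(−6.23)·6.23^11/11! = 0.0270744
  p_C = e^(−12.56)·12.56^11/11! = 0.107893
Unnormalised posteriors:
  π_A·p_A = 0.48 × 0.0232869 = 0.0111777
  π_B·p_B = 0.22 × 0.0270744 = 0.00595636
  π_C·p_C = 0.30 × 0.107893 = 0.0323678
Marginal: 0.0111777 + 0.00595636 + 0.0323678 = 0.0495019
So the posterior for Process C is 0.0323678 / 0.0495019 ≈ 0.6539.

0.6539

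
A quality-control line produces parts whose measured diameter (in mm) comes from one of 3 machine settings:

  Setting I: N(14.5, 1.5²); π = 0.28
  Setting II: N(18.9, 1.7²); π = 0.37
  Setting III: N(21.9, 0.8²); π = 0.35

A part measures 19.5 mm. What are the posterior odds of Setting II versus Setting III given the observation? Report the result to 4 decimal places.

Only the two components matter; the odds are (π_i f_i(x)) / (π_j f_j(x)).
Evaluate each component's likelihood at the observed value:
  f_I = 0.00102819
  f_II = 0.220502
  f_III = 0.00553981
0.0815856 / 0.00193893 ≈ 42.0775

42.0775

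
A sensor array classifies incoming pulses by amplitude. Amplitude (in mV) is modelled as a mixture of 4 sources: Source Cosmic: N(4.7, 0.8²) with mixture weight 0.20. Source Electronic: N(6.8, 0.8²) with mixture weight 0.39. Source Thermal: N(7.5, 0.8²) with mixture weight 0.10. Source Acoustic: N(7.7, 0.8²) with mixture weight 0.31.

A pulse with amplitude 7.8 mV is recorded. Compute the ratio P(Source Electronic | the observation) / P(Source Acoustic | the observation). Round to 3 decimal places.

Posterior odds = (w_i f_i(x)) / (w_j f_j(x)); the normalising sum cancels.
Normal densities:
  f_Cosmic = 0.000273665
  f_Electronic = 0.228311
  f_Thermal = 0.464819
  f_Acoustic = 0.494797
Posterior odds = (w_Electronic·f_Electronic) / (w_Acoustic·f_Acoustic) = (0.39·0.228311) / (0.31·0.494797) = 0.0890414 / 0.153387 ≈ 0.581

0.581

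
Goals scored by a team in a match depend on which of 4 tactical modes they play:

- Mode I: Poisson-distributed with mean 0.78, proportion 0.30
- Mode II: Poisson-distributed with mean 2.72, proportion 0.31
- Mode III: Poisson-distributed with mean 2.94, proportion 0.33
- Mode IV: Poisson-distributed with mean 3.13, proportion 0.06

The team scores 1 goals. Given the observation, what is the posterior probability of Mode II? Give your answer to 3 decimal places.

By Bayes' theorem, P(k | x) = P(Z=k) f_k(x) / Σ_j P(Z=j) f_j(x).
Evaluate each component's likelihood at the observed value:
  L_I = e^(−0.78)·0.78^1/1! = 0.357557
  L_II = e^(−2.72)·2.72^1/1! = 0.179179
  L_III = e^(−2.94)·2.94^1/1! = 0.155425
  L_IV = e^(−3.13)·3.13^1/1! = 0.136837
Prior × likelihood for each component:
  P(Z=I)·L_I = 0.30 × 0.357557 = 0.107267
  P(Z=II)·L_II = 0.31 × 0.179179 = 0.0555456
  P(Z=III)·L_III = 0.33 × 0.155425 = 0.0512903
  P(Z=IV)·L_IV = 0.06 × 0.136837 = 0.0082102
Marginal: 0.107267 + 0.0555456 + 0.0512903 + 0.0082102 = 0.222313
Responsibility of Mode II: 0.0555456 / 0.222313 ≈ 0.250

0.250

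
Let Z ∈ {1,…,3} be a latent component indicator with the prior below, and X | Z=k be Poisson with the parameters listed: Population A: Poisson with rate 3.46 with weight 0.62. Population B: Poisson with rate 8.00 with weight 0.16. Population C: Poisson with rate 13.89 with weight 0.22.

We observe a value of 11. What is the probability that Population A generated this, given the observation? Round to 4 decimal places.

Posterior ∝ prior × likelihood, so P(k | x) ∝ P(Z=k) f_k(x); normalise over all components.
Poisson probabilities:
  p_A = 0.000669919
  p_B = 0.0721902
  p_C = 0.0863413
Unnormalised posteriors:
  P(Z=A)·p_A = 0.62 × 0.000669919 = 0.00041535
  P(Z=B)·p_B = 0.16 × 0.0721902 = 0.0115504
  P(Z=C)·p_C = 0.22 × 0.0863413 = 0.0189951
Normaliser: 0.00041535 + 0.0115504 + 0.0189951 = 0.0309609
P(Population A | the observation) ≈ 0.0134

0.0134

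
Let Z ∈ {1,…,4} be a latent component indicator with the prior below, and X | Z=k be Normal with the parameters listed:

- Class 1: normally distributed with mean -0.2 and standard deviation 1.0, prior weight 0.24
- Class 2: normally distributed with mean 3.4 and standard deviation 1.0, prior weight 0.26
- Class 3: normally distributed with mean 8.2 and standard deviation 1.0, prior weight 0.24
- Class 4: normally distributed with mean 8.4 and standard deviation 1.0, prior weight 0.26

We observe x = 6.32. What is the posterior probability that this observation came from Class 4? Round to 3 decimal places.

The responsibility of component k is π_k f_k(x) divided by Σ_j π_j f_j(x).
Normal densities:
  L_1 = 2.34366e-10
  L_2 = 0.00561598
  L_3 = 0.0681436
  L_4 = 0.0458611
Multiply by the mixture weights:
  π_1·L_1 = 0.24 × 2.34366e-10 = 5.62478e-11
  π_2·L_2 = 0.26 × 0.00561598 = 0.00146016
  π_3·L_3 = 0.24 × 0.0681436 = 0.0163545
  π_4·L_4 = 0.26 × 0.0458611 = 0.0119239
Evidence: 5.62478e-11 + 0.00146016 + 0.0163545 + 0.0119239 = 0.0297385
P(Class 4 | x) = 0.0119239 / 0.0297385 ≈ 0.401

0.401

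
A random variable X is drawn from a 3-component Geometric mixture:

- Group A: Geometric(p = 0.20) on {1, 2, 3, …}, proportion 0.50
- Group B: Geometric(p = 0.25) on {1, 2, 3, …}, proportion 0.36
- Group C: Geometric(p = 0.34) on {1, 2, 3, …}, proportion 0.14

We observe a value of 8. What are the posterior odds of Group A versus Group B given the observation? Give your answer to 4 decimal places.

1.7457

Only the two components matter; the odds are (π_i f_i(x)) / (π_j f_j(x)).
Evaluate each component's likelihood at the observed value:
  L_A = 0.041943
  L_B = 0.033371
  L_C = 0.0185475
0.0209715 / 0.0120135 ≈ 1.7457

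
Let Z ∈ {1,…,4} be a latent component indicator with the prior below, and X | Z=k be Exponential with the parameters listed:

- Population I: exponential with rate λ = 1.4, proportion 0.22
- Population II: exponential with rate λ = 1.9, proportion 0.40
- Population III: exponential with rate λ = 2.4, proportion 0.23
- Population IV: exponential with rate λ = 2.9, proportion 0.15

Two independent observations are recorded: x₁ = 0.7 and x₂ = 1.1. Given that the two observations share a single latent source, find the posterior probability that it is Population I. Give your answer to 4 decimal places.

0.3262

P(component k | x) = π_k·f_k(x) / marginal(x), where marginal(x) = Σ_j π_j·f_j(x).
Since both observations come from the same component, the likelihood for component k is f_k(x₁)·f_k(x₂).
  p_I = [1.4·e^(−1.4·0.7) = 1.4·e^(−0.9800) = 0.525436] × [0.300134] = 0.157701
  p_II = [1.9·e^(−1.9·0.7) = 1.9·e^(−1.3300) = 0.502507] × [0.235006] = 0.118092
  p_III = [2.4·e^(−2.4·0.7) = 2.4·e^(−1.6800) = 0.447298] × [0.171267] = 0.0766073
  p_IV = [2.9·e^(−2.9·0.7) = 2.9·e^(−2.0300) = 0.380873] × [0.119398] = 0.0454756
Prior × likelihood for each component:
  π_I·p_I = 0.22 × 0.157701 = 0.0346942
  π_II·p_II = 0.40 × 0.118092 = 0.0472368
  π_III·p_III = 0.23 × 0.0766073 = 0.0176197
  π_IV·p_IV = 0.15 × 0.0454756 = 0.00682135
Evidence: 0.0346942 + 0.0472368 + 0.0176197 + 0.00682135 = 0.106372
P(Population I | data) = 0.0346942 / 0.106372 ≈ 0.3262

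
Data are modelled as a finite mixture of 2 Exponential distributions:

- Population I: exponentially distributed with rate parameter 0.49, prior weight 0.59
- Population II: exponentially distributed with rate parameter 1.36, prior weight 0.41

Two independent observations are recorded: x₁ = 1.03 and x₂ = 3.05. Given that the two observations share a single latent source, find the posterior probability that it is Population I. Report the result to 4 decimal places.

0.8667

P(component k | x) = w_k·f_k(x) / marginal(x), where marginal(x) = Σ_j w_j·f_j(x).
Since both observations come from the same component, the likelihood for component k is f_k(x₁)·f_k(x₂).
  p_I = [0.49·e^(−0.49·1.03) = 0.49·e^(−0.5047) = 0.295806] × [0.109937] = 0.03252
  p_II = [1.36·e^(−1.36·1.03) = 1.36·e^(−1.4008) = 0.335104] × [0.0214825] = 0.00719887
Multiply by the mixture weights:
  w_I·p_I = 0.59 × 0.03252 = 0.0191868
  w_II·p_II = 0.41 × 0.00719887 = 0.00295154
Normaliser: 0.0191868 + 0.00295154 = 0.0221383
P(Population I | x₁,x₂) = 0.0191868 / 0.0221383 ≈ 0.8667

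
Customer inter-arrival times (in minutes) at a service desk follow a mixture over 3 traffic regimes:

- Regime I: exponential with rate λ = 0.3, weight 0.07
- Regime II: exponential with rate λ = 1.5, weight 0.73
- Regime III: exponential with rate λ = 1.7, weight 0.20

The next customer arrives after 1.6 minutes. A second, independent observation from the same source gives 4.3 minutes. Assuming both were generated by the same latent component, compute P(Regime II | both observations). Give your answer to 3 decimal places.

P(component k | x) = π_k·f_k(x) / marginal(x), where marginal(x) = Σ_j π_j·f_j(x).
Since both observations come from the same component, the likelihood for component k is f_k(x₁)·f_k(x₂).
  p_I = [0.3·e^(−0.3·1.6) = 0.3·e^(−0.4800) = 0.185635] × [0.0825812] = 0.01533
  p_II = [1.5·e^(−1.5·1.6) = 1.5·e^(−2.4000) = 0.136077] × [0.00237078] = 0.000322609
  p_III = [1.7·e^(−1.7·1.6) = 1.7·e^(−2.7200) = 0.111987] × [0.00113699] = 0.000127328
Multiply by the mixture weights:
  π_I·p_I = 0.07 × 0.01533 = 0.0010731
  π_II·p_II = 0.73 × 0.000322609 = 0.000235505
  π_III·p_III = 0.20 × 0.000127328 = 2.54656e-05
Sum: 0.0010731 + 0.000235505 + 2.54656e-05 = 0.00133407
So the posterior for Regime II is 0.000235505 / 0.00133407 ≈ 0.177.

0.177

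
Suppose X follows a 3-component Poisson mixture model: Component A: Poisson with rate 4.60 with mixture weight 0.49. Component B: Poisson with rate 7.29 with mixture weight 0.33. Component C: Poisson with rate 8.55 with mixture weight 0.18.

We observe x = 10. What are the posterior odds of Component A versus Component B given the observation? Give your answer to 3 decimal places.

0.219

Posterior odds = (w_i f_i(x)) / (w_j f_j(x)); the normalising sum cancels.
Component likelihoods at x = 10:
  f_A = 0.0117506
  f_B = 0.0797087
  f_C = 0.111347
0.0057578 / 0.0263039 ≈ 0.219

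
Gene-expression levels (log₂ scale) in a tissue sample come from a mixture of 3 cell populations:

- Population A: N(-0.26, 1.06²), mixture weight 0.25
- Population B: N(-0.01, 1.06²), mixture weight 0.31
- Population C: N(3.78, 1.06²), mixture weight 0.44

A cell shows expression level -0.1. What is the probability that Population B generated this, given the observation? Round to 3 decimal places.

0.555

P(component k | x) = π_k·f_k(x) / marginal(x), where marginal(x) = Σ_j π_j·f_j(x).
Component likelihoods at x = -0.1:
  L_A = (1/(1.06·√(2π)))·exp(−(-0.1−-0.26)²/(2·1.06²)) = 0.376361·exp(-0.01139) = 0.372097
  L_B = (1/(1.06·√(2π)))·exp(−(-0.1−-0.01)²/(2·1.06²)) = 0.376361·exp(-0.00360) = 0.375006
  L_C = (1/(1.06·√(2π)))·exp(−(-0.1−3.78)²/(2·1.06²)) = 0.376361·exp(-6.69918) = 0.000463646
Unnormalised posteriors:
  π_A·L_A = 0.25 × 0.372097 = 0.0930244
  π_B·L_B = 0.31 × 0.375006 = 0.116252
  π_C·L_C = 0.44 × 0.000463646 = 0.000204004
Denominator: 0.0930244 + 0.116252 + 0.000204004 = 0.20948
So the posterior for Population B is 0.116252 / 0.20948 ≈ 0.555.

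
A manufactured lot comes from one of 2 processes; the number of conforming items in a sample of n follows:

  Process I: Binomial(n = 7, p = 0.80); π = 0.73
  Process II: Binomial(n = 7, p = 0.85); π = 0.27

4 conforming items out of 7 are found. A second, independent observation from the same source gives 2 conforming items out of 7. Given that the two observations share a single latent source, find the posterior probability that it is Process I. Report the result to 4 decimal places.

0.9494

Posterior ∝ prior × likelihood, so P(k | x) ∝ π_k f_k(x); normalise over all components.
Since both observations come from the same component, the likelihood for component k is f_k(x₁)·f_k(x₂).
  L_I = [0.114688] × [0.0043008] = 0.00049325
  L_II = [0.061662] × [0.00115216] = 7.10446e-05
Prior × likelihood for each component:
  π_I·L_I = 0.73 × 0.00049325 = 0.000360073
  π_II·L_II = 0.27 × 7.10446e-05 = 1.9182e-05
Sum: 0.000360073 + 1.9182e-05 = 0.000379255
P(Process I | data) ≈ 0.9494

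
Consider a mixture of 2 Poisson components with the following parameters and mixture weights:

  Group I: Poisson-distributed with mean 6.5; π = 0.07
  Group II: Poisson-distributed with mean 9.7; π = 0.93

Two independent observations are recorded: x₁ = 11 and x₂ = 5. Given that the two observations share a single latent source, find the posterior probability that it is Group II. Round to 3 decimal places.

P(component k | x) = π_k·f_k(x) / marginal(x), where marginal(x) = Σ_j π_j·f_j(x).
Since both observations come from the same component, the likelihood for component k is f_k(x₁)·f_k(x₂).
  f_I = [0.0329592] × [0.145369] = 0.00479125
  f_II = [0.109819] × [0.0438552] = 0.00481613
Weight by the priors:
  π_I·f_I = 0.07 × 0.00479125 = 0.000335387
  π_II·f_II = 0.93 × 0.00481613 = 0.004479
Marginal: 0.000335387 + 0.004479 = 0.00481438
P(Group II | x₁,x₂) = 0.004479 / 0.00481438 ≈ 0.930

0.930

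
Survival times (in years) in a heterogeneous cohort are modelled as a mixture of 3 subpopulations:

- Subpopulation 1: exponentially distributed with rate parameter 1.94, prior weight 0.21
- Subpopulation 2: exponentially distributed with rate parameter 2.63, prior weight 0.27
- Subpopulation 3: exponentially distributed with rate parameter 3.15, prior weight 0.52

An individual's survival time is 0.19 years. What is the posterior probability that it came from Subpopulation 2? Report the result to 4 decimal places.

0.2671

Posterior ∝ prior × likelihood, so P(k | x) ∝ π_k f_k(x); normalise over all components.
Component likelihoods at x = 0.19 years:
  L_1 = 1.3419
  L_2 = 1.59565
  L_3 = 1.73135
Weight by the priors:
  π_1·L_1 = 0.21 × 1.3419 = 0.281799
  π_2·L_2 = 0.27 × 1.59565 = 0.430827
  π_3·L_3 = 0.52 × 1.73135 = 0.900303
Sum: 0.281799 + 0.430827 + 0.900303 = 1.61293
Responsibility of Subpopulation 2: 0.430827 / 1.61293 ≈ 0.2671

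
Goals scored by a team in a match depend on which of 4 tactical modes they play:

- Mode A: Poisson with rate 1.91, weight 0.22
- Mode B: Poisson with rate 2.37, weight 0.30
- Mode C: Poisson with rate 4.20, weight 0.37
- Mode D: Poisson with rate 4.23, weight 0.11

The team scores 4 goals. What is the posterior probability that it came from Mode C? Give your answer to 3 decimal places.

0.485

The responsibility of component k is π_k f_k(x) divided by Σ_j π_j f_j(x).
Component likelihoods at x = 4 goals:
  p_A = 0.0821145
  p_B = 0.122887
  p_C = 0.194424
  p_D = 0.194126
Weight by the priors:
  π_A·p_A = 0.22 × 0.0821145 = 0.0180652
  π_B·p_B = 0.30 × 0.122887 = 0.036866
  π_C·p_C = 0.37 × 0.194424 = 0.0719368
  π_D·p_D = 0.11 × 0.194126 = 0.0213539
Sum: 0.0180652 + 0.036866 + 0.0719368 + 0.0213539 = 0.148222
P(Mode C | x) ≈ 0.485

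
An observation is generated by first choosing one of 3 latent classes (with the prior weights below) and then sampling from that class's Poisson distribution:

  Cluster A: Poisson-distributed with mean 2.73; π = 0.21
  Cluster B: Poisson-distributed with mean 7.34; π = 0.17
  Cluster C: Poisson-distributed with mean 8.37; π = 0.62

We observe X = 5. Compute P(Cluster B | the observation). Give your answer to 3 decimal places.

P(component k | x) = π_k·f_k(x) / marginal(x), where marginal(x) = Σ_j π_j·f_j(x).
Component likelihoods at x = 5:
  f_A = 0.0824153
  f_B = 0.115233
  f_C = 0.0793234
Prior × likelihood for each component:
  π_A·f_A = 0.21 × 0.0824153 = 0.0173072
  π_B·f_B = 0.17 × 0.115233 = 0.0195896
  π_C·f_C = 0.62 × 0.0793234 = 0.0491805
Denominator: 0.0173072 + 0.0195896 + 0.0491805 = 0.0860774
P(Cluster B | the observation) ≈ 0.228

0.228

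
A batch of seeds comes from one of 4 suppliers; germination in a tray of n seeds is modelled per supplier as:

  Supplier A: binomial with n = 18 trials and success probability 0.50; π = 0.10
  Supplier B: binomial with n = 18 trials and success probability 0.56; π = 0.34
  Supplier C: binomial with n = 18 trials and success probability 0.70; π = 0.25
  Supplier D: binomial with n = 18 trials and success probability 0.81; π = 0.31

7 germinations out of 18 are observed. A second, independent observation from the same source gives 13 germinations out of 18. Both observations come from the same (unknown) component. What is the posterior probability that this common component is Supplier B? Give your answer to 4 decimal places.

0.7262

P(component k | x) = π_k·f_k(x) / marginal(x), where marginal(x) = Σ_j π_j·f_j(x).
Since both observations come from the same component, the likelihood for component k is f_k(x₁)·f_k(x₂).
  f_A = [0.121399] × [0.0326843] = 0.00396784
  f_B = [0.0657734] × [0.075264] = 0.00495037
  f_C = [0.00464275] × [0.201725] = 0.000936559
  f_D = [8.48085e-05] × [0.137073] = 1.1625e-05
Multiply by the mixture weights:
  π_A·f_A = 0.10 × 0.00396784 = 0.000396784
  π_B·f_B = 0.34 × 0.00495037 = 0.00168313
  π_C·f_C = 0.25 × 0.000936559 = 0.00023414
  π_D·f_D = 0.31 × 1.1625e-05 = 3.60374e-06
Sum: 0.000396784 + 0.00168313 + 0.00023414 + 3.60374e-06 = 0.00231765
So the posterior for Supplier B is 0.00168313 / 0.00231765 ≈ 0.7262.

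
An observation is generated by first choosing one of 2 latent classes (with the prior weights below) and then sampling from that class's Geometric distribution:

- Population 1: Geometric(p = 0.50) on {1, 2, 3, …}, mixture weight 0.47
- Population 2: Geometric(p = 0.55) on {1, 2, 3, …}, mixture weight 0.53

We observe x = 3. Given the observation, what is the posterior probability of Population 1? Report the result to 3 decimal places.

0.499

By Bayes' theorem, P(k | x) = π_k f_k(x) / Σ_j π_j f_j(x).
Geometric probabilities:
  L_1 = 0.125
  L_2 = 0.111375
Prior × likelihood for each component:
  π_1·L_1 = 0.47 × 0.125 = 0.05875
  π_2·L_2 = 0.53 × 0.111375 = 0.0590287
Evidence: 0.05875 + 0.0590287 = 0.117779
P(Population 1 | data) ≈ 0.499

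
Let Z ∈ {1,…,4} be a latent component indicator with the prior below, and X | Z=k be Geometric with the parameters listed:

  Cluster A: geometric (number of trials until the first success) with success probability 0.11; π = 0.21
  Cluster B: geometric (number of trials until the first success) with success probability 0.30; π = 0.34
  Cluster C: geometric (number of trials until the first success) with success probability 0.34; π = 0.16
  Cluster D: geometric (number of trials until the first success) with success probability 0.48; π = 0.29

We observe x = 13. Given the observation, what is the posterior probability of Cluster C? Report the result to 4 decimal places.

Apply Bayes' rule: the posterior for each component is proportional to its prior times its likelihood at x.
Geometric probabilities:
  f_A = 0.11·(1−0.11)^12 = 0.11·0.24699 = 0.0271689
  f_B = 0.30·(1−0.30)^12 = 0.30·0.0138413 = 0.00415239
  f_C = 0.34·(1−0.34)^12 = 0.34·0.00683168 = 0.00232277
  f_D = 0.48·(1−0.48)^12 = 0.48·0.000390877 = 0.000187621
Multiply by the mixture weights:
  π_A·f_A = 0.21 × 0.0271689 = 0.00570548
  π_B·f_B = 0.34 × 0.00415239 = 0.00141181
  π_C·f_C = 0.16 × 0.00232277 = 0.000371643
  π_D·f_D = 0.29 × 0.000187621 = 5.44101e-05
Marginal: 0.00570548 + 0.00141181 + 0.000371643 + 5.44101e-05 = 0.00754334
P(Cluster C | 13) ≈ 0.0493

0.0493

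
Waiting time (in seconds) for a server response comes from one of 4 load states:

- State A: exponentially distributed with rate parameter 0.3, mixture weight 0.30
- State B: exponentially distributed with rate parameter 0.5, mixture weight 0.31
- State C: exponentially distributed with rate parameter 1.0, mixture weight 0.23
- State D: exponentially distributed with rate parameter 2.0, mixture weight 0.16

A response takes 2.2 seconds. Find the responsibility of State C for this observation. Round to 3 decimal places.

The responsibility of component k is π_k f_k(x) divided by Σ_j π_j f_j(x).
Evaluate each component's likelihood at the observed value:
  f_A = 0.155055
  f_B = 0.166436
  f_C = 0.110803
  f_D = 0.0245547
Multiply by the mixture weights:
  π_A·f_A = 0.30 × 0.155055 = 0.0465166
  π_B·f_B = 0.31 × 0.166436 = 0.051595
  π_C·f_C = 0.23 × 0.110803 = 0.0254847
  π_D·f_D = 0.16 × 0.0245547 = 0.00392875
Evidence: 0.0465166 + 0.051595 + 0.0254847 + 0.00392875 = 0.127525
Responsibility of State C: 0.0254847 / 0.127525 ≈ 0.200

0.200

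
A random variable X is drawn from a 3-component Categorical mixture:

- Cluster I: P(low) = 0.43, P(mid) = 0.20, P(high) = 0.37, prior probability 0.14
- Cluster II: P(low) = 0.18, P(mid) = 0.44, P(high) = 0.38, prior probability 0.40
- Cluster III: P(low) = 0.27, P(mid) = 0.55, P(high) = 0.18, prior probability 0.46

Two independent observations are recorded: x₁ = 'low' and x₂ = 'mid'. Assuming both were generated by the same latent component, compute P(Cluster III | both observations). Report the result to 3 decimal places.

0.610

P(component k | x) = P(Z=k)·f_k(x) / marginal(x), where marginal(x) = Σ_j P(Z=j)·f_j(x).
Since both observations come from the same component, the likelihood for component k is f_k(x₁)·f_k(x₂).
  p_I = [0.43] × [0.2] = 0.086
  p_II = [0.18] × [0.44] = 0.0792
  p_III = [0.27] × [0.55] = 0.1485
Weight by the priors:
  P(Z=I)·p_I = 0.14 × 0.086 = 0.01204
  P(Z=II)·p_II = 0.40 × 0.0792 = 0.03168
  P(Z=III)·p_III = 0.46 × 0.1485 = 0.06831
Sum: 0.01204 + 0.03168 + 0.06831 = 0.11203
P(Cluster III | data) ≈ 0.610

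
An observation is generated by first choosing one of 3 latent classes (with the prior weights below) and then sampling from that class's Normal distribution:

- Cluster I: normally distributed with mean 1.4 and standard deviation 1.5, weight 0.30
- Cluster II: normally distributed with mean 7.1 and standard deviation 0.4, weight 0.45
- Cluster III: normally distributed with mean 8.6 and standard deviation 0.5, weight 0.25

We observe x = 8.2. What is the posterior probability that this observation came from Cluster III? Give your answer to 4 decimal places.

0.9340

P(component k | x) = π_k·f_k(x) / marginal(x), where marginal(x) = Σ_j π_j·f_j(x).
Component likelihoods at x = 8.2:
  f_I = (1/(1.5·√(2π)))·exp(−(8.2−1.4)²/(2·1.5²)) = 0.265962·exp(-10.27556) = 9.16646e-06
  f_II = (1/(0.4·√(2π)))·exp(−(8.2−7.1)²/(2·0.4²)) = 0.997356·exp(-3.78125) = 0.0227339
  f_III = (1/(0.5·√(2π)))·exp(−(8.2−8.6)²/(2·0.5²)) = 0.797885·exp(-0.32000) = 0.579383
Prior × likelihood for each component:
  π_I·f_I = 0.30 × 9.16646e-06 = 2.74994e-06
  π_II·f_II = 0.45 × 0.0227339 = 0.0102303
  π_III·f_III = 0.25 × 0.579383 = 0.144846
Sum: 2.74994e-06 + 0.0102303 + 0.144846 = 0.155079
Responsibility of Cluster III: 0.144846 / 0.155079 ≈ 0.9340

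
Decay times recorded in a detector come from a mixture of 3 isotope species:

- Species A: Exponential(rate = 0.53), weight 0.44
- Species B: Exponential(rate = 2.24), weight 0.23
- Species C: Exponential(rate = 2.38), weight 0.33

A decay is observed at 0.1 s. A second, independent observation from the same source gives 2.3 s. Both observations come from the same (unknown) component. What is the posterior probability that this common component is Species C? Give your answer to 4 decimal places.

The responsibility of component k is P(Z=k) f_k(x) divided by Σ_j P(Z=j) f_j(x).
Since both observations come from the same component, the likelihood for component k is f_k(x₁)·f_k(x₂).
  p_A = [0.53·e^(−0.53·0.1) = 0.53·e^(−0.0530) = 0.502641] × [0.156629] = 0.078728
  p_B = [2.24·e^(−2.24·0.1) = 2.24·e^(−0.2240) = 1.79047] × [0.0129647] = 0.0232129
  p_C = [2.38·e^(−2.38·0.1) = 2.38·e^(−0.2380) = 1.87592] × [0.00998272] = 0.0187268
Multiply by the mixture weights:
  P(Z=A)·p_A = 0.44 × 0.078728 = 0.0346403
  P(Z=B)·p_B = 0.23 × 0.0232129 = 0.00533896
  P(Z=C)·p_C = 0.33 × 0.0187268 = 0.00617985
Denominator: 0.0346403 + 0.00533896 + 0.00617985 = 0.0461591
P(Species C | data) = 0.00617985 / 0.0461591 ≈ 0.1339

0.1339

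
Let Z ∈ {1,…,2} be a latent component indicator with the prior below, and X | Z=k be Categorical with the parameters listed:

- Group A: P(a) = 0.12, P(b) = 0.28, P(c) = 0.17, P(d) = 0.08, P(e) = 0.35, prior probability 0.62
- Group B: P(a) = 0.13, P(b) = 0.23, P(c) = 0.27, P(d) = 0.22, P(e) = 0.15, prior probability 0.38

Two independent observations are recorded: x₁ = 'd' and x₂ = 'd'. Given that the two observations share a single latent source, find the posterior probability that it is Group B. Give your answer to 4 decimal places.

0.8225

By Bayes' theorem, P(k | x) = π_k f_k(x) / Σ_j π_j f_j(x).
Since both observations come from the same component, the likelihood for component k is f_k(x₁)·f_k(x₂).
  L_A = [P(d | comp) = 0.08] × [0.08] = 0.0064
  L_B = [P(d | comp) = 0.22] × [0.22] = 0.0484
Unnormalised posteriors:
  π_A·L_A = 0.62 × 0.0064 = 0.003968
  π_B·L_B = 0.38 × 0.0484 = 0.018392
Evidence: 0.003968 + 0.018392 = 0.02236
Responsibility of Group B: 0.018392 / 0.02236 ≈ 0.8225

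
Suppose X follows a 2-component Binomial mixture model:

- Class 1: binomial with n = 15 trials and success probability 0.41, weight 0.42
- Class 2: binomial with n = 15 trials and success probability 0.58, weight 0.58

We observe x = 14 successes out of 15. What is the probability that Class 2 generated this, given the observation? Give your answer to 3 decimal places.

The responsibility of component k is w_k f_k(x) divided by Σ_j w_j f_j(x).
Evaluate each component's likelihood at the observed value:
  f_1 = 3.35674e-05
  f_2 = 0.00307137
Unnormalised posteriors:
  w_1·f_1 = 0.42 × 3.35674e-05 = 1.40983e-05
  w_2·f_2 = 0.58 × 0.00307137 = 0.0017814
Sum: 1.40983e-05 + 0.0017814 = 0.00179549
So the posterior for Class 2 is 0.0017814 / 0.00179549 ≈ 0.992.

0.992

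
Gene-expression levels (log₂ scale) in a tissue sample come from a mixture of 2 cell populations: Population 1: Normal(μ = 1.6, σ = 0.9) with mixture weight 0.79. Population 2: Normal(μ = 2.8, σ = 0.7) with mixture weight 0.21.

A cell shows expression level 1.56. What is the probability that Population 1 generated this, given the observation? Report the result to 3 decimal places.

By Bayes' theorem, P(k | x) = P(Z=k) f_k(x) / Σ_j P(Z=j) f_j(x).
Evaluate each component's likelihood at the observed value:
  f_1 = 0.442832
  f_2 = 0.11869
Unnormalised posteriors:
  P(Z=1)·f_1 = 0.79 × 0.442832 = 0.349837
  P(Z=2)·f_2 = 0.21 × 0.11869 = 0.0249248
Sum: 0.349837 + 0.0249248 = 0.374762
P(Population 1 | 1.56) = 0.349837 / 0.374762 ≈ 0.933

0.933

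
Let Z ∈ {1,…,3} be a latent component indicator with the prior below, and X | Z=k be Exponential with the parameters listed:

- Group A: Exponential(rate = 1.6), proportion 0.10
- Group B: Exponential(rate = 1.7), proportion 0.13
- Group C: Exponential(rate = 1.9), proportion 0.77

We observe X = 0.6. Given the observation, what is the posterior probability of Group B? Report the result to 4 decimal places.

0.1309

P(component k | x) = w_k·f_k(x) / marginal(x), where marginal(x) = Σ_j w_j·f_j(x).
Exponential densities:
  f_A = 0.612629
  f_B = 0.613011
  f_C = 0.607656
Unnormalised posteriors:
  w_A·f_A = 0.10 × 0.612629 = 0.0612629
  w_B·f_B = 0.13 × 0.613011 = 0.0796915
  w_C·f_C = 0.77 × 0.607656 = 0.467895
Marginal: 0.0612629 + 0.0796915 + 0.467895 = 0.60885
So the posterior for Group B is 0.0796915 / 0.60885 ≈ 0.1309.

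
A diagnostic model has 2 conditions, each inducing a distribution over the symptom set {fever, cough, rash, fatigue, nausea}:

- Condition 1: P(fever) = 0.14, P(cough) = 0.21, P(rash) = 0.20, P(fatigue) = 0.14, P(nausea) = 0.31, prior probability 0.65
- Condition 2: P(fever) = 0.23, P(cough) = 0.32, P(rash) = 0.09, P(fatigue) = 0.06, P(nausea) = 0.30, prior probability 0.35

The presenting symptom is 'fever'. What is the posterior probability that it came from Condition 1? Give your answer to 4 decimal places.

Apply Bayes' rule: the posterior for each component is proportional to its prior times its likelihood at x.
Evaluate each component's likelihood at the observed value:
  f_1 = 0.14
  f_2 = 0.23
Prior × likelihood for each component:
  π_1·f_1 = 0.65 × 0.14 = 0.091
  π_2·f_2 = 0.35 × 0.23 = 0.0805
Normaliser: 0.091 + 0.0805 = 0.1715
So the posterior for Condition 1 is 0.091 / 0.1715 ≈ 0.5306.

0.5306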